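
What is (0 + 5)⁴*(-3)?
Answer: -1875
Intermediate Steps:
(0 + 5)⁴*(-3) = 5⁴*(-3) = 625*(-3) = -1875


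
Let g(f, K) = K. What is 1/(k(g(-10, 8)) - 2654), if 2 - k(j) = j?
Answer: -1/2660 ≈ -0.00037594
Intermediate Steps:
k(j) = 2 - j
1/(k(g(-10, 8)) - 2654) = 1/((2 - 1*8) - 2654) = 1/((2 - 8) - 2654) = 1/(-6 - 2654) = 1/(-2660) = -1/2660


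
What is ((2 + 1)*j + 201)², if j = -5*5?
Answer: 15876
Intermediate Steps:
j = -25
((2 + 1)*j + 201)² = ((2 + 1)*(-25) + 201)² = (3*(-25) + 201)² = (-75 + 201)² = 126² = 15876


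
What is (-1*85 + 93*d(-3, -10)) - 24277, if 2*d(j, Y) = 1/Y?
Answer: -487333/20 ≈ -24367.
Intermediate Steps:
d(j, Y) = 1/(2*Y)
(-1*85 + 93*d(-3, -10)) - 24277 = (-1*85 + 93*((½)/(-10))) - 24277 = (-85 + 93*((½)*(-⅒))) - 24277 = (-85 + 93*(-1/20)) - 24277 = (-85 - 93/20) - 24277 = -1793/20 - 24277 = -487333/20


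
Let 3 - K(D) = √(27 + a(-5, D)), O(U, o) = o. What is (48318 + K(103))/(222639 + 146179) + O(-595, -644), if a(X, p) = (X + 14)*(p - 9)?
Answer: -237470471/368818 - 3*√97/368818 ≈ -643.87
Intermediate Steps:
a(X, p) = (-9 + p)*(14 + X) (a(X, p) = (14 + X)*(-9 + p) = (-9 + p)*(14 + X))
K(D) = 3 - √(-54 + 9*D) (K(D) = 3 - √(27 + (-126 - 9*(-5) + 14*D - 5*D)) = 3 - √(27 + (-126 + 45 + 14*D - 5*D)) = 3 - √(27 + (-81 + 9*D)) = 3 - √(-54 + 9*D))
(48318 + K(103))/(222639 + 146179) + O(-595, -644) = (48318 + (3 - 3*√(-6 + 103)))/(222639 + 146179) - 644 = (48318 + (3 - 3*√97))/368818 - 644 = (48321 - 3*√97)*(1/368818) - 644 = (48321/368818 - 3*√97/368818) - 644 = -237470471/368818 - 3*√97/368818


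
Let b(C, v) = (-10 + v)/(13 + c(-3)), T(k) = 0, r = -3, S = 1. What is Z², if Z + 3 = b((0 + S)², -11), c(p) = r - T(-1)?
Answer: 2601/100 ≈ 26.010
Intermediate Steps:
c(p) = -3 (c(p) = -3 - 1*0 = -3 + 0 = -3)
b(C, v) = -1 + v/10 (b(C, v) = (-10 + v)/(13 - 3) = (-10 + v)/10 = (-10 + v)*(⅒) = -1 + v/10)
Z = -51/10 (Z = -3 + (-1 + (⅒)*(-11)) = -3 + (-1 - 11/10) = -3 - 21/10 = -51/10 ≈ -5.1000)
Z² = (-51/10)² = 2601/100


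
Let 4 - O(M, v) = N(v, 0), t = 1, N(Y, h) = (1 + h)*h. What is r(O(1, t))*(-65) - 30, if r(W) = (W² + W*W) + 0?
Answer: -2110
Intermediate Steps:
N(Y, h) = h*(1 + h)
O(M, v) = 4 (O(M, v) = 4 - 0*(1 + 0) = 4 - 0 = 4 - 1*0 = 4 + 0 = 4)
r(W) = 2*W² (r(W) = (W² + W²) + 0 = 2*W² + 0 = 2*W²)
r(O(1, t))*(-65) - 30 = (2*4²)*(-65) - 30 = (2*16)*(-65) - 30 = 32*(-65) - 30 = -2080 - 30 = -2110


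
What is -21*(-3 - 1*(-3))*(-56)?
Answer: 0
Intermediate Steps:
-21*(-3 - 1*(-3))*(-56) = -21*(-3 + 3)*(-56) = -21*0*(-56) = 0*(-56) = 0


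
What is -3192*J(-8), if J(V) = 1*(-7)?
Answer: 22344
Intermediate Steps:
J(V) = -7
-3192*J(-8) = -3192*(-7) = 22344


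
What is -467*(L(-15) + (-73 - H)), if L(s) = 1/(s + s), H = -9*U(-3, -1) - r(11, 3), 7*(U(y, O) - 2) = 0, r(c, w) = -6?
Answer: 855077/30 ≈ 28503.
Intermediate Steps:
U(y, O) = 2 (U(y, O) = 2 + (⅐)*0 = 2 + 0 = 2)
H = -12 (H = -9*2 - 1*(-6) = -18 + 6 = -12)
L(s) = 1/(2*s)
-467*(L(-15) + (-73 - H)) = -467*((½)/(-15) + (-73 - 1*(-12))) = -467*((½)*(-1/15) + (-73 + 12)) = -467*(-1/30 - 61) = -467*(-1831/30) = 855077/30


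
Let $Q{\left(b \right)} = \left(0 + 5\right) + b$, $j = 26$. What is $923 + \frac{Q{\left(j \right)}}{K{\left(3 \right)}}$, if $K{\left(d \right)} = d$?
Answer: $\frac{2800}{3} \approx 933.33$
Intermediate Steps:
$Q{\left(b \right)} = 5 + b$
$923 + \frac{Q{\left(j \right)}}{K{\left(3 \right)}} = 923 + \frac{5 + 26}{3} = 923 + 31 \cdot \frac{1}{3} = 923 + \frac{31}{3} = \frac{2800}{3}$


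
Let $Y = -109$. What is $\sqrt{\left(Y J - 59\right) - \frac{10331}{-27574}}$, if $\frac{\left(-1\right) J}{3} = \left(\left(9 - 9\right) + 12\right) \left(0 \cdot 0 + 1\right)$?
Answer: $\frac{3 \sqrt{326549203526}}{27574} \approx 62.172$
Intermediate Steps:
$J = -36$ ($J = - 3 \left(\left(9 - 9\right) + 12\right) \left(0 \cdot 0 + 1\right) = - 3 \left(0 + 12\right) \left(0 + 1\right) = - 3 \cdot 12 \cdot 1 = \left(-3\right) 12 = -36$)
$\sqrt{\left(Y J - 59\right) - \frac{10331}{-27574}} = \sqrt{\left(\left(-109\right) \left(-36\right) - 59\right) - \frac{10331}{-27574}} = \sqrt{\left(3924 - 59\right) - - \frac{10331}{27574}} = \sqrt{3865 + \frac{10331}{27574}} = \sqrt{\frac{106583841}{27574}} = \frac{3 \sqrt{326549203526}}{27574}$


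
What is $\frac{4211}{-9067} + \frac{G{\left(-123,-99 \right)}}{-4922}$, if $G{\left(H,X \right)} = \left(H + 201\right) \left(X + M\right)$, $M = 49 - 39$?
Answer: $\frac{21108286}{22313887} \approx 0.94597$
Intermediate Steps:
$M = 10$
$G{\left(H,X \right)} = \left(10 + X\right) \left(201 + H\right)$ ($G{\left(H,X \right)} = \left(H + 201\right) \left(X + 10\right) = \left(201 + H\right) \left(10 + X\right) = \left(10 + X\right) \left(201 + H\right)$)
$\frac{4211}{-9067} + \frac{G{\left(-123,-99 \right)}}{-4922} = \frac{4211}{-9067} + \frac{2010 + 10 \left(-123\right) + 201 \left(-99\right) - -12177}{-4922} = 4211 \left(- \frac{1}{9067}\right) + \left(2010 - 1230 - 19899 + 12177\right) \left(- \frac{1}{4922}\right) = - \frac{4211}{9067} - - \frac{3471}{2461} = - \frac{4211}{9067} + \frac{3471}{2461} = \frac{21108286}{22313887}$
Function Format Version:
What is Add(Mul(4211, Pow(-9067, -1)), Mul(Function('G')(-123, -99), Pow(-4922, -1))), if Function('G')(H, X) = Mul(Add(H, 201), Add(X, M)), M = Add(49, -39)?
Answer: Rational(21108286, 22313887) ≈ 0.94597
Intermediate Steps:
M = 10
Function('G')(H, X) = Mul(Add(10, X), Add(201, H)) (Function('G')(H, X) = Mul(Add(H, 201), Add(X, 10)) = Mul(Add(201, H), Add(10, X)) = Mul(Add(10, X), Add(201, H)))
Add(Mul(4211, Pow(-9067, -1)), Mul(Function('G')(-123, -99), Pow(-4922, -1))) = Add(Mul(4211, Pow(-9067, -1)), Mul(Add(2010, Mul(10, -123), Mul(201, -99), Mul(-123, -99)), Pow(-4922, -1))) = Add(Mul(4211, Rational(-1, 9067)), Mul(Add(2010, -1230, -19899, 12177), Rational(-1, 4922))) = Add(Rational(-4211, 9067), Mul(-6942, Rational(-1, 4922))) = Add(Rational(-4211, 9067), Rational(3471, 2461)) = Rational(21108286, 22313887)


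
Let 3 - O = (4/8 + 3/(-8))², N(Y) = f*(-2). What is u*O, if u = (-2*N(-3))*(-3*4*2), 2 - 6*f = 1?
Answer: -191/4 ≈ -47.750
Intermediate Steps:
f = ⅙ (f = ⅓ - ⅙*1 = ⅓ - ⅙ = ⅙ ≈ 0.16667)
N(Y) = -⅓ (N(Y) = (⅙)*(-2) = -⅓)
u = -16 (u = (-2*(-⅓))*(-3*4*2) = 2*(-12*2)/3 = (⅔)*(-24) = -16)
O = 191/64 (O = 3 - (4/8 + 3/(-8))² = 3 - (4*(⅛) + 3*(-⅛))² = 3 - (½ - 3/8)² = 3 - (⅛)² = 3 - 1*1/64 = 3 - 1/64 = 191/64 ≈ 2.9844)
u*O = -16*191/64 = -191/4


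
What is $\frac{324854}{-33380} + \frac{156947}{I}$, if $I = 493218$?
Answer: $- \frac{19373118664}{2057952105} \approx -9.4138$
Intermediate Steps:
$\frac{324854}{-33380} + \frac{156947}{I} = \frac{324854}{-33380} + \frac{156947}{493218} = 324854 \left(- \frac{1}{33380}\right) + 156947 \cdot \frac{1}{493218} = - \frac{162427}{16690} + \frac{156947}{493218} = - \frac{19373118664}{2057952105}$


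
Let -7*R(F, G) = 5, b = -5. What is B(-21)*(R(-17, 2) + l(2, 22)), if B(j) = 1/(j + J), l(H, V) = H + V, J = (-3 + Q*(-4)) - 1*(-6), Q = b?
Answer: 163/14 ≈ 11.643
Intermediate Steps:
R(F, G) = -5/7 (R(F, G) = -⅐*5 = -5/7)
Q = -5
J = 23 (J = (-3 - 5*(-4)) - 1*(-6) = (-3 + 20) + 6 = 17 + 6 = 23)
B(j) = 1/(23 + j) (B(j) = 1/(j + 23) = 1/(23 + j))
B(-21)*(R(-17, 2) + l(2, 22)) = (-5/7 + (2 + 22))/(23 - 21) = (-5/7 + 24)/2 = (½)*(163/7) = 163/14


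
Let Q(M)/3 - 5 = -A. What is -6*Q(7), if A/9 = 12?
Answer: 1854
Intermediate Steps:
A = 108 (A = 9*12 = 108)
Q(M) = -309 (Q(M) = 15 + 3*(-1*108) = 15 + 3*(-108) = 15 - 324 = -309)
-6*Q(7) = -6*(-309) = 1854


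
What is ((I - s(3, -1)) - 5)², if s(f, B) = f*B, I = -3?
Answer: 25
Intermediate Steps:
s(f, B) = B*f
((I - s(3, -1)) - 5)² = ((-3 - (-1)*3) - 5)² = ((-3 - 1*(-3)) - 5)² = ((-3 + 3) - 5)² = (0 - 5)² = (-5)² = 25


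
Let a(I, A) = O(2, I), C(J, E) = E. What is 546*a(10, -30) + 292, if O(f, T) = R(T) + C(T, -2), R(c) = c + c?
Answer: 10120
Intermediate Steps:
R(c) = 2*c
O(f, T) = -2 + 2*T (O(f, T) = 2*T - 2 = -2 + 2*T)
a(I, A) = -2 + 2*I
546*a(10, -30) + 292 = 546*(-2 + 2*10) + 292 = 546*(-2 + 20) + 292 = 546*18 + 292 = 9828 + 292 = 10120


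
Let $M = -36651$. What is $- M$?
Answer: $36651$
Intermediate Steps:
$- M = \left(-1\right) \left(-36651\right) = 36651$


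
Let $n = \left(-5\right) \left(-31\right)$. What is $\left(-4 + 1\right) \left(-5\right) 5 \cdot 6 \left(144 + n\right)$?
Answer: $134550$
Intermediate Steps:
$n = 155$
$\left(-4 + 1\right) \left(-5\right) 5 \cdot 6 \left(144 + n\right) = \left(-4 + 1\right) \left(-5\right) 5 \cdot 6 \left(144 + 155\right) = - 3 \left(\left(-25\right) 6\right) 299 = \left(-3\right) \left(-150\right) 299 = 450 \cdot 299 = 134550$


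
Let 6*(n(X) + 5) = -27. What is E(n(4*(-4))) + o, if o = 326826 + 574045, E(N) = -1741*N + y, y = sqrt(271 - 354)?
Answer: 1834821/2 + I*sqrt(83) ≈ 9.1741e+5 + 9.1104*I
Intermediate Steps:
n(X) = -19/2 (n(X) = -5 + (1/6)*(-27) = -5 - 9/2 = -19/2)
y = I*sqrt(83) (y = sqrt(-83) = I*sqrt(83) ≈ 9.1104*I)
E(N) = -1741*N + I*sqrt(83)
o = 900871
E(n(4*(-4))) + o = (-1741*(-19/2) + I*sqrt(83)) + 900871 = (33079/2 + I*sqrt(83)) + 900871 = 1834821/2 + I*sqrt(83)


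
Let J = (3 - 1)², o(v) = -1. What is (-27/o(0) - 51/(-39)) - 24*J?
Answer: -880/13 ≈ -67.692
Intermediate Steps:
J = 4 (J = 2² = 4)
(-27/o(0) - 51/(-39)) - 24*J = (-27/(-1) - 51/(-39)) - 24*4 = (-27*(-1) - 51*(-1/39)) - 96 = (27 + 17/13) - 96 = 368/13 - 96 = -880/13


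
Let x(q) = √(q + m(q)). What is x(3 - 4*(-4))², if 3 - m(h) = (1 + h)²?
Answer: -378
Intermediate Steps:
m(h) = 3 - (1 + h)²
x(q) = √(3 + q - (1 + q)²) (x(q) = √(q + (3 - (1 + q)²)) = √(3 + q - (1 + q)²))
x(3 - 4*(-4))² = (√(2 - (3 - 4*(-4)) - (3 - 4*(-4))²))² = (√(2 - (3 + 16) - (3 + 16)²))² = (√(2 - 1*19 - 1*19²))² = (√(2 - 19 - 1*361))² = (√(2 - 19 - 361))² = (√(-378))² = (3*I*√42)² = -378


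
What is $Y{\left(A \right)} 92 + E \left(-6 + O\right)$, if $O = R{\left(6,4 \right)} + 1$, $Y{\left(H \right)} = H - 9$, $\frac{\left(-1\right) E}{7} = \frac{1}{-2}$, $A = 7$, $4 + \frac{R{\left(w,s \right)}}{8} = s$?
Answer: $- \frac{403}{2} \approx -201.5$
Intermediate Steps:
$R{\left(w,s \right)} = -32 + 8 s$
$E = \frac{7}{2}$ ($E = - \frac{7}{-2} = \left(-7\right) \left(- \frac{1}{2}\right) = \frac{7}{2} \approx 3.5$)
$Y{\left(H \right)} = -9 + H$
$O = 1$ ($O = \left(-32 + 8 \cdot 4\right) + 1 = \left(-32 + 32\right) + 1 = 0 + 1 = 1$)
$Y{\left(A \right)} 92 + E \left(-6 + O\right) = \left(-9 + 7\right) 92 + \frac{7 \left(-6 + 1\right)}{2} = \left(-2\right) 92 + \frac{7}{2} \left(-5\right) = -184 - \frac{35}{2} = - \frac{403}{2}$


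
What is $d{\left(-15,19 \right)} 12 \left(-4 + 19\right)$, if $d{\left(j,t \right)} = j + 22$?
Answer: $1260$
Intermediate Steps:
$d{\left(j,t \right)} = 22 + j$
$d{\left(-15,19 \right)} 12 \left(-4 + 19\right) = \left(22 - 15\right) 12 \left(-4 + 19\right) = 7 \cdot 12 \cdot 15 = 7 \cdot 180 = 1260$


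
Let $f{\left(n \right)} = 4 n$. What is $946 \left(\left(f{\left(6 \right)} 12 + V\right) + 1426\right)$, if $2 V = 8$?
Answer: $1625228$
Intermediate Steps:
$V = 4$ ($V = \frac{1}{2} \cdot 8 = 4$)
$946 \left(\left(f{\left(6 \right)} 12 + V\right) + 1426\right) = 946 \left(\left(4 \cdot 6 \cdot 12 + 4\right) + 1426\right) = 946 \left(\left(24 \cdot 12 + 4\right) + 1426\right) = 946 \left(\left(288 + 4\right) + 1426\right) = 946 \left(292 + 1426\right) = 946 \cdot 1718 = 1625228$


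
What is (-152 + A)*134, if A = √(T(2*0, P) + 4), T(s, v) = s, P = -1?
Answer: -20100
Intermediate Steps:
A = 2 (A = √(2*0 + 4) = √(0 + 4) = √4 = 2)
(-152 + A)*134 = (-152 + 2)*134 = -150*134 = -20100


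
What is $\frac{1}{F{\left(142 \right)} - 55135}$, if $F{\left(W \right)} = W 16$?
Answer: $- \frac{1}{52863} \approx -1.8917 \cdot 10^{-5}$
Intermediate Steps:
$F{\left(W \right)} = 16 W$
$\frac{1}{F{\left(142 \right)} - 55135} = \frac{1}{16 \cdot 142 - 55135} = \frac{1}{2272 - 55135} = \frac{1}{-52863} = - \frac{1}{52863}$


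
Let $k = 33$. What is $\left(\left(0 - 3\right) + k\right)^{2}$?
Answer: $900$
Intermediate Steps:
$\left(\left(0 - 3\right) + k\right)^{2} = \left(\left(0 - 3\right) + 33\right)^{2} = \left(-3 + 33\right)^{2} = 30^{2} = 900$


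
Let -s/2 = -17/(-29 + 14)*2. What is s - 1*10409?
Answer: -156203/15 ≈ -10414.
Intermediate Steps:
s = -68/15 (s = -2*(-17/(-29 + 14))*2 = -2*(-17/(-15))*2 = -2*(-17*(-1/15))*2 = -34*2/15 = -2*34/15 = -68/15 ≈ -4.5333)
s - 1*10409 = -68/15 - 1*10409 = -68/15 - 10409 = -156203/15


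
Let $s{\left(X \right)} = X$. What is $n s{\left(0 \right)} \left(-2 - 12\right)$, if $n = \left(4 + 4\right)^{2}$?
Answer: $0$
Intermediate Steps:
$n = 64$ ($n = 8^{2} = 64$)
$n s{\left(0 \right)} \left(-2 - 12\right) = 64 \cdot 0 \left(-2 - 12\right) = 0 \left(-2 - 12\right) = 0 \left(-14\right) = 0$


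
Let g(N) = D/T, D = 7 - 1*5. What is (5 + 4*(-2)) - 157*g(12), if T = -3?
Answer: 305/3 ≈ 101.67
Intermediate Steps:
D = 2 (D = 7 - 5 = 2)
g(N) = -2/3 (g(N) = 2/(-3) = 2*(-1/3) = -2/3)
(5 + 4*(-2)) - 157*g(12) = (5 + 4*(-2)) - 157*(-2/3) = (5 - 8) + 314/3 = -3 + 314/3 = 305/3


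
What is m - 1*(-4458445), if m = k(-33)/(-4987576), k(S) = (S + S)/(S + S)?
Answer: 22236833279319/4987576 ≈ 4.4584e+6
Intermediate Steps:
k(S) = 1 (k(S) = (2*S)/((2*S)) = (2*S)*(1/(2*S)) = 1)
m = -1/4987576 (m = 1/(-4987576) = 1*(-1/4987576) = -1/4987576 ≈ -2.0050e-7)
m - 1*(-4458445) = -1/4987576 - 1*(-4458445) = -1/4987576 + 4458445 = 22236833279319/4987576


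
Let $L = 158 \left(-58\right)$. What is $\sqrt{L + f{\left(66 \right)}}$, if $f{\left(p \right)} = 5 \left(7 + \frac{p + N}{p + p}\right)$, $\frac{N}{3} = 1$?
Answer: $\frac{i \sqrt{4417171}}{22} \approx 95.532 i$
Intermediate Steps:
$N = 3$ ($N = 3 \cdot 1 = 3$)
$f{\left(p \right)} = 35 + \frac{5 \left(3 + p\right)}{2 p}$ ($f{\left(p \right)} = 5 \left(7 + \frac{p + 3}{p + p}\right) = 5 \left(7 + \frac{3 + p}{2 p}\right) = 35 + \frac{5 \left(3 + p\right)}{2 p}$)
$L = -9164$
$\sqrt{L + f{\left(66 \right)}} = \sqrt{-9164 + \frac{15 \left(1 + 5 \cdot 66\right)}{2 \cdot 66}} = \sqrt{-9164 + \frac{15}{2} \cdot \frac{1}{66} \left(1 + 330\right)} = \sqrt{-9164 + \frac{15}{2} \cdot \frac{1}{66} \cdot 331} = \sqrt{-9164 + \frac{1655}{44}} = \sqrt{- \frac{401561}{44}} = \frac{i \sqrt{4417171}}{22}$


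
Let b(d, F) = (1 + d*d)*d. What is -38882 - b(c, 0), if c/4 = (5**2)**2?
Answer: -15625041382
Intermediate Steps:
c = 2500 (c = 4*(5**2)**2 = 4*25**2 = 4*625 = 2500)
b(d, F) = d*(1 + d**2) (b(d, F) = (1 + d**2)*d = d*(1 + d**2))
-38882 - b(c, 0) = -38882 - (2500 + 2500**3) = -38882 - (2500 + 15625000000) = -38882 - 1*15625002500 = -38882 - 15625002500 = -15625041382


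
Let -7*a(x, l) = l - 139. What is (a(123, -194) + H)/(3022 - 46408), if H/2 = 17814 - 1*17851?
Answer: 185/303702 ≈ 0.00060915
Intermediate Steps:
a(x, l) = 139/7 - l/7 (a(x, l) = -(l - 139)/7 = -(-139 + l)/7 = 139/7 - l/7)
H = -74 (H = 2*(17814 - 1*17851) = 2*(17814 - 17851) = 2*(-37) = -74)
(a(123, -194) + H)/(3022 - 46408) = ((139/7 - ⅐*(-194)) - 74)/(3022 - 46408) = ((139/7 + 194/7) - 74)/(-43386) = (333/7 - 74)*(-1/43386) = -185/7*(-1/43386) = 185/303702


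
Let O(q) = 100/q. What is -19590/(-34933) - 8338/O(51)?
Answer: -7426440027/1746650 ≈ -4251.8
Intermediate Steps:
-19590/(-34933) - 8338/O(51) = -19590/(-34933) - 8338/(100/51) = -19590*(-1/34933) - 8338/(100*(1/51)) = 19590/34933 - 8338/100/51 = 19590/34933 - 8338*51/100 = 19590/34933 - 212619/50 = -7426440027/1746650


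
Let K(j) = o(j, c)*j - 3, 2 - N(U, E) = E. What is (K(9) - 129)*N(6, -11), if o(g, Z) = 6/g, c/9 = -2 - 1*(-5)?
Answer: -1638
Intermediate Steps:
c = 27 (c = 9*(-2 - 1*(-5)) = 9*(-2 + 5) = 9*3 = 27)
N(U, E) = 2 - E
K(j) = 3 (K(j) = (6/j)*j - 3 = 6 - 3 = 3)
(K(9) - 129)*N(6, -11) = (3 - 129)*(2 - 1*(-11)) = -126*(2 + 11) = -126*13 = -1638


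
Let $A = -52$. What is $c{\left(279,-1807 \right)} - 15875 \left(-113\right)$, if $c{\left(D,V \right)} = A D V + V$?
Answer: $28008024$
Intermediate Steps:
$c{\left(D,V \right)} = V - 52 D V$ ($c{\left(D,V \right)} = - 52 D V + V = V - 52 D V$)
$c{\left(279,-1807 \right)} - 15875 \left(-113\right) = - 1807 \left(1 - 14508\right) - 15875 \left(-113\right) = - 1807 \left(1 - 14508\right) - -1793875 = \left(-1807\right) \left(-14507\right) + 1793875 = 26214149 + 1793875 = 28008024$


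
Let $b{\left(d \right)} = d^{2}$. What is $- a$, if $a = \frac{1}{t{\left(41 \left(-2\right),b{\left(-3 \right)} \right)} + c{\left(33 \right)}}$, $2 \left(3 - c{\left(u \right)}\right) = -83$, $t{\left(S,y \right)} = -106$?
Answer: $\frac{2}{123} \approx 0.01626$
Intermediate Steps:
$c{\left(u \right)} = \frac{89}{2}$ ($c{\left(u \right)} = 3 - - \frac{83}{2} = 3 + \frac{83}{2} = \frac{89}{2}$)
$a = - \frac{2}{123}$ ($a = \frac{1}{-106 + \frac{89}{2}} = \frac{1}{- \frac{123}{2}} = - \frac{2}{123} \approx -0.01626$)
$- a = \left(-1\right) \left(- \frac{2}{123}\right) = \frac{2}{123}$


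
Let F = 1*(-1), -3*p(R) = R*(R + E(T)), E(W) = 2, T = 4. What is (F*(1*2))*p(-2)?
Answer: 0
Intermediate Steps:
p(R) = -R*(2 + R)/3 (p(R) = -R*(R + 2)/3 = -R*(2 + R)/3)
F = -1
(F*(1*2))*p(-2) = (-2)*(-⅓*(-2)*(2 - 2)) = (-1*2)*(-⅓*(-2)*0) = -2*0 = 0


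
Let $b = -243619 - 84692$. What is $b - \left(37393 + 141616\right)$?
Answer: $-507320$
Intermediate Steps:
$b = -328311$
$b - \left(37393 + 141616\right) = -328311 - \left(37393 + 141616\right) = -328311 - 179009 = -507320$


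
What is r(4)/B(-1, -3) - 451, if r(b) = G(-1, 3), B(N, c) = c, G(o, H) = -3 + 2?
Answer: -1352/3 ≈ -450.67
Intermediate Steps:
G(o, H) = -1
r(b) = -1
r(4)/B(-1, -3) - 451 = -1/(-3) - 451 = -1/3*(-1) - 451 = 1/3 - 451 = -1352/3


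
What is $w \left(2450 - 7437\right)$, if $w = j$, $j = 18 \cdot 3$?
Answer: $-269298$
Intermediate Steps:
$j = 54$
$w = 54$
$w \left(2450 - 7437\right) = 54 \left(2450 - 7437\right) = 54 \left(-4987\right) = -269298$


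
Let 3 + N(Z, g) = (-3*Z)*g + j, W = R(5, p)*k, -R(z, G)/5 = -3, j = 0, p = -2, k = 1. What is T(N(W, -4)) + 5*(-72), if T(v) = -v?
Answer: -537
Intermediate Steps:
R(z, G) = 15 (R(z, G) = -5*(-3) = 15)
W = 15 (W = 15*1 = 15)
N(Z, g) = -3 - 3*Z*g (N(Z, g) = -3 + ((-3*Z)*g + 0) = -3 + (-3*Z*g + 0) = -3 - 3*Z*g)
T(N(W, -4)) + 5*(-72) = -(-3 - 3*15*(-4)) + 5*(-72) = -(-3 + 180) - 360 = -1*177 - 360 = -177 - 360 = -537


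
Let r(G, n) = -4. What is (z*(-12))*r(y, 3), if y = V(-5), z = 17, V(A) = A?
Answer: 816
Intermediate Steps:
y = -5
(z*(-12))*r(y, 3) = (17*(-12))*(-4) = -204*(-4) = 816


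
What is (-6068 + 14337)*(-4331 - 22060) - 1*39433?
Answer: -218266612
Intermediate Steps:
(-6068 + 14337)*(-4331 - 22060) - 1*39433 = 8269*(-26391) - 39433 = -218227179 - 39433 = -218266612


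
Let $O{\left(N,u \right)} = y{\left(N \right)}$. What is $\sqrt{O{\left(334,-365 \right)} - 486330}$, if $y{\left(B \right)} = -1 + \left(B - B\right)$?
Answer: $i \sqrt{486331} \approx 697.37 i$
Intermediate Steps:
$y{\left(B \right)} = -1$ ($y{\left(B \right)} = -1 + 0 = -1$)
$O{\left(N,u \right)} = -1$
$\sqrt{O{\left(334,-365 \right)} - 486330} = \sqrt{-1 - 486330} = \sqrt{-486331} = i \sqrt{486331}$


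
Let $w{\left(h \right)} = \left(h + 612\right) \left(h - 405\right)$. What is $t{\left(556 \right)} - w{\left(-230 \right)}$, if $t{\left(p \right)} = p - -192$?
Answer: $243318$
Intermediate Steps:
$t{\left(p \right)} = 192 + p$ ($t{\left(p \right)} = p + 192 = 192 + p$)
$w{\left(h \right)} = \left(-405 + h\right) \left(612 + h\right)$ ($w{\left(h \right)} = \left(612 + h\right) \left(-405 + h\right) = \left(-405 + h\right) \left(612 + h\right)$)
$t{\left(556 \right)} - w{\left(-230 \right)} = \left(192 + 556\right) - \left(-247860 + \left(-230\right)^{2} + 207 \left(-230\right)\right) = 748 - \left(-247860 + 52900 - 47610\right) = 748 - -242570 = 748 + 242570 = 243318$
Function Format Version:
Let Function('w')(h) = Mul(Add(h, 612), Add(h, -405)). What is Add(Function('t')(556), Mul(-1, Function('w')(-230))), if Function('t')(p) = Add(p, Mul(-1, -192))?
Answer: 243318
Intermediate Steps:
Function('t')(p) = Add(192, p) (Function('t')(p) = Add(p, 192) = Add(192, p))
Function('w')(h) = Mul(Add(-405, h), Add(612, h)) (Function('w')(h) = Mul(Add(612, h), Add(-405, h)) = Mul(Add(-405, h), Add(612, h)))
Add(Function('t')(556), Mul(-1, Function('w')(-230))) = Add(Add(192, 556), Mul(-1, Add(-247860, Pow(-230, 2), Mul(207, -230)))) = Add(748, Mul(-1, Add(-247860, 52900, -47610))) = Add(748, Mul(-1, -242570)) = Add(748, 242570) = 243318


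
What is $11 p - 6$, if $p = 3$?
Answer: $27$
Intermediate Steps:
$11 p - 6 = 11 \cdot 3 - 6 = 33 - 6 = 27$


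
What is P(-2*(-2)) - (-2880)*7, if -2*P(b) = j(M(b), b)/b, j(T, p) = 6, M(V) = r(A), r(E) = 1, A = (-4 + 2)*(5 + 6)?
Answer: 80637/4 ≈ 20159.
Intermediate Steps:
A = -22 (A = -2*11 = -22)
M(V) = 1
P(b) = -3/b
P(-2*(-2)) - (-2880)*7 = -3/((-2*(-2))) - (-2880)*7 = -3/4 - 240*(-84) = -3*¼ + 20160 = -¾ + 20160 = 80637/4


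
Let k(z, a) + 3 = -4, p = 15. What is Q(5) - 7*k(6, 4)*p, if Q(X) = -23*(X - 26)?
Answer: 1218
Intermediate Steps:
k(z, a) = -7 (k(z, a) = -3 - 4 = -7)
Q(X) = 598 - 23*X (Q(X) = -23*(-26 + X) = 598 - 23*X)
Q(5) - 7*k(6, 4)*p = (598 - 23*5) - 7*(-7)*15 = (598 - 115) - (-49)*15 = 483 - 1*(-735) = 483 + 735 = 1218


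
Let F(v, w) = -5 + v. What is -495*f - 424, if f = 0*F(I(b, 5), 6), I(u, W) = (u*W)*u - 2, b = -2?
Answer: -424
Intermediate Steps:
I(u, W) = -2 + W*u**2 (I(u, W) = (W*u)*u - 2 = W*u**2 - 2 = -2 + W*u**2)
f = 0 (f = 0*(-5 + (-2 + 5*(-2)**2)) = 0*(-5 + (-2 + 5*4)) = 0*(-5 + (-2 + 20)) = 0*(-5 + 18) = 0*13 = 0)
-495*f - 424 = -495*0 - 424 = 0 - 424 = -424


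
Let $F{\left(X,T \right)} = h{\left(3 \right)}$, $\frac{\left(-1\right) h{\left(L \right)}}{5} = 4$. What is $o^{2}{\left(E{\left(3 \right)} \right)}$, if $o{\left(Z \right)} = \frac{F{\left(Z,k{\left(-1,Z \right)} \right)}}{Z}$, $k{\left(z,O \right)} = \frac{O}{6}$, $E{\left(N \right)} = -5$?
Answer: $16$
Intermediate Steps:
$h{\left(L \right)} = -20$ ($h{\left(L \right)} = \left(-5\right) 4 = -20$)
$k{\left(z,O \right)} = \frac{O}{6}$ ($k{\left(z,O \right)} = O \frac{1}{6} = \frac{O}{6}$)
$F{\left(X,T \right)} = -20$
$o{\left(Z \right)} = - \frac{20}{Z}$
$o^{2}{\left(E{\left(3 \right)} \right)} = \left(- \frac{20}{-5}\right)^{2} = \left(\left(-20\right) \left(- \frac{1}{5}\right)\right)^{2} = 4^{2} = 16$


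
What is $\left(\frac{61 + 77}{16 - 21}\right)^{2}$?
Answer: $\frac{19044}{25} \approx 761.76$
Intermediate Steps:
$\left(\frac{61 + 77}{16 - 21}\right)^{2} = \left(\frac{138}{-5}\right)^{2} = \left(138 \left(- \frac{1}{5}\right)\right)^{2} = \left(- \frac{138}{5}\right)^{2} = \frac{19044}{25}$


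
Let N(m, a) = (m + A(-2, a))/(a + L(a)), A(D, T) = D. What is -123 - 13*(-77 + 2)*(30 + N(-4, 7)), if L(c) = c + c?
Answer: 201939/7 ≈ 28848.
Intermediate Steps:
L(c) = 2*c
N(m, a) = (-2 + m)/(3*a) (N(m, a) = (m - 2)/(a + 2*a) = (-2 + m)/((3*a)) = (-2 + m)*(1/(3*a)) = (-2 + m)/(3*a))
-123 - 13*(-77 + 2)*(30 + N(-4, 7)) = -123 - 13*(-77 + 2)*(30 + (⅓)*(-2 - 4)/7) = -123 - (-975)*(30 + (⅓)*(⅐)*(-6)) = -123 - (-975)*(30 - 2/7) = -123 - (-975)*208/7 = -123 - 13*(-15600/7) = -123 + 202800/7 = 201939/7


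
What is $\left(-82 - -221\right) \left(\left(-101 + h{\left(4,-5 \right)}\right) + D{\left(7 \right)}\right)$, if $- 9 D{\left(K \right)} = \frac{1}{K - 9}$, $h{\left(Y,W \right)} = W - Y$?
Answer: $- \frac{275081}{18} \approx -15282.0$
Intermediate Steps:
$D{\left(K \right)} = - \frac{1}{9 \left(-9 + K\right)}$ ($D{\left(K \right)} = - \frac{1}{9 \left(K - 9\right)} = - \frac{1}{9 \left(-9 + K\right)}$)
$\left(-82 - -221\right) \left(\left(-101 + h{\left(4,-5 \right)}\right) + D{\left(7 \right)}\right) = \left(-82 - -221\right) \left(\left(-101 - 9\right) - \frac{1}{-81 + 9 \cdot 7}\right) = \left(-82 + 221\right) \left(\left(-101 - 9\right) - \frac{1}{-81 + 63}\right) = 139 \left(\left(-101 - 9\right) - \frac{1}{-18}\right) = 139 \left(-110 - - \frac{1}{18}\right) = 139 \left(-110 + \frac{1}{18}\right) = 139 \left(- \frac{1979}{18}\right) = - \frac{275081}{18}$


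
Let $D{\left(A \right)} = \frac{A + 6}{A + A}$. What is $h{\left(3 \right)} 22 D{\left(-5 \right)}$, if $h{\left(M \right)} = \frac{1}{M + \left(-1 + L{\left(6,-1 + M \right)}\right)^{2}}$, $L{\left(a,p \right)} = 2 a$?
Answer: $- \frac{11}{620} \approx -0.017742$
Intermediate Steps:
$D{\left(A \right)} = \frac{6 + A}{2 A}$
$h{\left(M \right)} = \frac{1}{121 + M}$ ($h{\left(M \right)} = \frac{1}{M + \left(-1 + 2 \cdot 6\right)^{2}} = \frac{1}{M + \left(-1 + 12\right)^{2}} = \frac{1}{M + 11^{2}} = \frac{1}{M + 121} = \frac{1}{121 + M}$)
$h{\left(3 \right)} 22 D{\left(-5 \right)} = \frac{1}{121 + 3} \cdot 22 \frac{6 - 5}{2 \left(-5\right)} = \frac{1}{124} \cdot 22 \cdot \frac{1}{2} \left(- \frac{1}{5}\right) 1 = \frac{1}{124} \cdot 22 \left(- \frac{1}{10}\right) = \frac{11}{62} \left(- \frac{1}{10}\right) = - \frac{11}{620}$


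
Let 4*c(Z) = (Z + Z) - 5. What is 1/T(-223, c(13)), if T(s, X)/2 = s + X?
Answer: -2/871 ≈ -0.0022962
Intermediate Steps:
c(Z) = -5/4 + Z/2 (c(Z) = ((Z + Z) - 5)/4 = (2*Z - 5)/4 = (-5 + 2*Z)/4 = -5/4 + Z/2)
T(s, X) = 2*X + 2*s (T(s, X) = 2*(s + X) = 2*(X + s) = 2*X + 2*s)
1/T(-223, c(13)) = 1/(2*(-5/4 + (½)*13) + 2*(-223)) = 1/(2*(-5/4 + 13/2) - 446) = 1/(2*(21/4) - 446) = 1/(21/2 - 446) = 1/(-871/2) = -2/871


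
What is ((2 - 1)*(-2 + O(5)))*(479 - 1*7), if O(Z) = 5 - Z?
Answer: -944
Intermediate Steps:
((2 - 1)*(-2 + O(5)))*(479 - 1*7) = ((2 - 1)*(-2 + (5 - 1*5)))*(479 - 1*7) = (1*(-2 + (5 - 5)))*(479 - 7) = (1*(-2 + 0))*472 = (1*(-2))*472 = -2*472 = -944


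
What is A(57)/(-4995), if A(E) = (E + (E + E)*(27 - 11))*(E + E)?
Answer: -7942/185 ≈ -42.930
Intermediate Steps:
A(E) = 66*E² (A(E) = (E + (2*E)*16)*(2*E) = (E + 32*E)*(2*E) = (33*E)*(2*E) = 66*E²)
A(57)/(-4995) = (66*57²)/(-4995) = (66*3249)*(-1/4995) = 214434*(-1/4995) = -7942/185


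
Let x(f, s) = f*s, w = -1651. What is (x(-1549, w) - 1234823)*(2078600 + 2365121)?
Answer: 5877158745296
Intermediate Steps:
(x(-1549, w) - 1234823)*(2078600 + 2365121) = (-1549*(-1651) - 1234823)*(2078600 + 2365121) = (2557399 - 1234823)*4443721 = 1322576*4443721 = 5877158745296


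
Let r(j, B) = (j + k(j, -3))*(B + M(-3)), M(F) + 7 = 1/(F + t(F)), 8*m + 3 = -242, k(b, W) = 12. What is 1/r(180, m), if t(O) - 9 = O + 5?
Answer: -1/7200 ≈ -0.00013889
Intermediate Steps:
t(O) = 14 + O (t(O) = 9 + (O + 5) = 9 + (5 + O) = 14 + O)
m = -245/8 (m = -3/8 + (⅛)*(-242) = -3/8 - 121/4 = -245/8 ≈ -30.625)
M(F) = -7 + 1/(14 + 2*F) (M(F) = -7 + 1/(F + (14 + F)) = -7 + 1/(14 + 2*F))
r(j, B) = (12 + j)*(-55/8 + B) (r(j, B) = (j + 12)*(B + (-97 - 14*(-3))/(2*(7 - 3))) = (12 + j)*(B + (½)*(-97 + 42)/4) = (12 + j)*(B + (½)*(¼)*(-55)) = (12 + j)*(B - 55/8) = (12 + j)*(-55/8 + B))
1/r(180, m) = 1/(-165/2 + 12*(-245/8) - 55/8*180 - 245/8*180) = 1/(-165/2 - 735/2 - 2475/2 - 11025/2) = 1/(-7200) = -1/7200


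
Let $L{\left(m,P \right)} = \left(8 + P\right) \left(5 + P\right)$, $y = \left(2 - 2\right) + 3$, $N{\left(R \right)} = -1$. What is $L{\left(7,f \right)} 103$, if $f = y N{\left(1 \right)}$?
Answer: $1030$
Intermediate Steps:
$y = 3$ ($y = 0 + 3 = 3$)
$f = -3$ ($f = 3 \left(-1\right) = -3$)
$L{\left(m,P \right)} = \left(5 + P\right) \left(8 + P\right)$
$L{\left(7,f \right)} 103 = \left(40 + \left(-3\right)^{2} + 13 \left(-3\right)\right) 103 = \left(40 + 9 - 39\right) 103 = 10 \cdot 103 = 1030$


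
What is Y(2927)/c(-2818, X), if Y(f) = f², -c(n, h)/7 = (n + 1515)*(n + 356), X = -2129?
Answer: -8567329/22455902 ≈ -0.38152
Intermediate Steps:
c(n, h) = -7*(356 + n)*(1515 + n) (c(n, h) = -7*(n + 1515)*(n + 356) = -7*(1515 + n)*(356 + n) = -7*(356 + n)*(1515 + n))
Y(2927)/c(-2818, X) = 2927²/(-3775380 - 13097*(-2818) - 7*(-2818)²) = 8567329/(-3775380 + 36907346 - 7*7941124) = 8567329/(-3775380 + 36907346 - 55587868) = 8567329/(-22455902) = 8567329*(-1/22455902) = -8567329/22455902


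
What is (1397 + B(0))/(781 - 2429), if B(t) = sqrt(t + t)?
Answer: -1397/1648 ≈ -0.84769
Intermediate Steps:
B(t) = sqrt(2)*sqrt(t) (B(t) = sqrt(2*t) = sqrt(2)*sqrt(t))
(1397 + B(0))/(781 - 2429) = (1397 + sqrt(2)*sqrt(0))/(781 - 2429) = (1397 + sqrt(2)*0)/(-1648) = (1397 + 0)*(-1/1648) = 1397*(-1/1648) = -1397/1648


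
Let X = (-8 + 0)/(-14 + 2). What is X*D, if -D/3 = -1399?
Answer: 2798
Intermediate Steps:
D = 4197 (D = -3*(-1399) = 4197)
X = ⅔ (X = -8/(-12) = -8*(-1/12) = ⅔ ≈ 0.66667)
X*D = (⅔)*4197 = 2798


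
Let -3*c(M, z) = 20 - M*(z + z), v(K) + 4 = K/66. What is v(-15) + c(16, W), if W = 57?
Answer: 39409/66 ≈ 597.11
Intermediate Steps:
v(K) = -4 + K/66
c(M, z) = -20/3 + 2*M*z/3 (c(M, z) = -(20 - M*(z + z))/3 = -(20 - M*2*z)/3 = -(20 - 2*M*z)/3 = -20/3 + 2*M*z/3)
v(-15) + c(16, W) = (-4 + (1/66)*(-15)) + (-20/3 + (2/3)*16*57) = (-4 - 5/22) + (-20/3 + 608) = -93/22 + 1804/3 = 39409/66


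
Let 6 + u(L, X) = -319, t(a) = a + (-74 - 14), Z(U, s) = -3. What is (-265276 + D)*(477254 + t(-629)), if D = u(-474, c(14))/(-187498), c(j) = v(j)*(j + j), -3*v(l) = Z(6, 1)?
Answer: -23702339994717051/187498 ≈ -1.2641e+11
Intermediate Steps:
v(l) = 1 (v(l) = -⅓*(-3) = 1)
t(a) = -88 + a (t(a) = a - 88 = -88 + a)
c(j) = 2*j (c(j) = 1*(j + j) = 1*(2*j) = 2*j)
u(L, X) = -325 (u(L, X) = -6 - 319 = -325)
D = 325/187498 (D = -325/(-187498) = -325*(-1/187498) = 325/187498 ≈ 0.0017334)
(-265276 + D)*(477254 + t(-629)) = (-265276 + 325/187498)*(477254 + (-88 - 629)) = -49738719123*(477254 - 717)/187498 = -49738719123/187498*476537 = -23702339994717051/187498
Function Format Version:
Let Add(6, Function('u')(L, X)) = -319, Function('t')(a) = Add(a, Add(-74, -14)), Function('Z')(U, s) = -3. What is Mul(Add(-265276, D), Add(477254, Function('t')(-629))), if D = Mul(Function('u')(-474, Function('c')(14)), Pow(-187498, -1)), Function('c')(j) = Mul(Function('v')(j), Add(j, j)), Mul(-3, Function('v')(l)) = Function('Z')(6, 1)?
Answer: Rational(-23702339994717051, 187498) ≈ -1.2641e+11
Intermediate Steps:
Function('v')(l) = 1 (Function('v')(l) = Mul(Rational(-1, 3), -3) = 1)
Function('t')(a) = Add(-88, a) (Function('t')(a) = Add(a, -88) = Add(-88, a))
Function('c')(j) = Mul(2, j) (Function('c')(j) = Mul(1, Add(j, j)) = Mul(1, Mul(2, j)) = Mul(2, j))
Function('u')(L, X) = -325 (Function('u')(L, X) = Add(-6, -319) = -325)
D = Rational(325, 187498) (D = Mul(-325, Pow(-187498, -1)) = Mul(-325, Rational(-1, 187498)) = Rational(325, 187498) ≈ 0.0017334)
Mul(Add(-265276, D), Add(477254, Function('t')(-629))) = Mul(Add(-265276, Rational(325, 187498)), Add(477254, Add(-88, -629))) = Mul(Rational(-49738719123, 187498), Add(477254, -717)) = Mul(Rational(-49738719123, 187498), 476537) = Rational(-23702339994717051, 187498)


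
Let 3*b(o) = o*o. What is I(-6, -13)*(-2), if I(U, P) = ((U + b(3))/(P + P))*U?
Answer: 18/13 ≈ 1.3846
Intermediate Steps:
b(o) = o²/3 (b(o) = (o*o)/3 = o²/3)
I(U, P) = U*(3 + U)/(2*P) (I(U, P) = ((U + (⅓)*3²)/(P + P))*U = ((U + (⅓)*9)/((2*P)))*U = ((U + 3)*(1/(2*P)))*U = ((3 + U)*(1/(2*P)))*U = ((3 + U)/(2*P))*U = U*(3 + U)/(2*P))
I(-6, -13)*(-2) = ((½)*(-6)*(3 - 6)/(-13))*(-2) = ((½)*(-6)*(-1/13)*(-3))*(-2) = -9/13*(-2) = 18/13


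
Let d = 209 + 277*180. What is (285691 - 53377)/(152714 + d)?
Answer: 232314/202783 ≈ 1.1456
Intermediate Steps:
d = 50069 (d = 209 + 49860 = 50069)
(285691 - 53377)/(152714 + d) = (285691 - 53377)/(152714 + 50069) = 232314/202783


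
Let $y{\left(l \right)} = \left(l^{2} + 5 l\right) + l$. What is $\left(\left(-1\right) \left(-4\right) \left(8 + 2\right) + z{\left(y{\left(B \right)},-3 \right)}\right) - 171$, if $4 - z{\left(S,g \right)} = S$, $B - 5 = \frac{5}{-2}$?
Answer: $- \frac{593}{4} \approx -148.25$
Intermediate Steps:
$B = \frac{5}{2}$ ($B = 5 + \frac{5}{-2} = 5 + 5 \left(- \frac{1}{2}\right) = 5 - \frac{5}{2} = \frac{5}{2} \approx 2.5$)
$y{\left(l \right)} = l^{2} + 6 l$
$z{\left(S,g \right)} = 4 - S$
$\left(\left(-1\right) \left(-4\right) \left(8 + 2\right) + z{\left(y{\left(B \right)},-3 \right)}\right) - 171 = \left(\left(-1\right) \left(-4\right) \left(8 + 2\right) + \left(4 - \frac{5 \left(6 + \frac{5}{2}\right)}{2}\right)\right) - 171 = \left(4 \cdot 10 + \left(4 - \frac{5}{2} \cdot \frac{17}{2}\right)\right) - 171 = \left(40 + \left(4 - \frac{85}{4}\right)\right) - 171 = \left(40 - \frac{69}{4}\right) - 171 = \frac{91}{4} - 171 = - \frac{593}{4}$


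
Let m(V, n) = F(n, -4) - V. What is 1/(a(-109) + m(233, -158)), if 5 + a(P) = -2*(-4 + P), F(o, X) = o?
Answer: -1/170 ≈ -0.0058824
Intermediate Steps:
a(P) = 3 - 2*P (a(P) = -5 - 2*(-4 + P) = -5 + (8 - 2*P) = 3 - 2*P)
m(V, n) = n - V
1/(a(-109) + m(233, -158)) = 1/((3 - 2*(-109)) + (-158 - 1*233)) = 1/((3 + 218) + (-158 - 233)) = 1/(221 - 391) = 1/(-170) = -1/170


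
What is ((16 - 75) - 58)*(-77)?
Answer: 9009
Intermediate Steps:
((16 - 75) - 58)*(-77) = (-59 - 58)*(-77) = -117*(-77) = 9009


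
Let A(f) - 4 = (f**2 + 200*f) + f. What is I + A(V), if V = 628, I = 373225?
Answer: 893841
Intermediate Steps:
A(f) = 4 + f**2 + 201*f (A(f) = 4 + ((f**2 + 200*f) + f) = 4 + (f**2 + 201*f) = 4 + f**2 + 201*f)
I + A(V) = 373225 + (4 + 628**2 + 201*628) = 373225 + (4 + 394384 + 126228) = 373225 + 520616 = 893841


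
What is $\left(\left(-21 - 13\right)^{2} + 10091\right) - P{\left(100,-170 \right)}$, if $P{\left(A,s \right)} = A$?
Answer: $11147$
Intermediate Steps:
$\left(\left(-21 - 13\right)^{2} + 10091\right) - P{\left(100,-170 \right)} = \left(\left(-21 - 13\right)^{2} + 10091\right) - 100 = \left(\left(-34\right)^{2} + 10091\right) - 100 = \left(1156 + 10091\right) - 100 = 11247 - 100 = 11147$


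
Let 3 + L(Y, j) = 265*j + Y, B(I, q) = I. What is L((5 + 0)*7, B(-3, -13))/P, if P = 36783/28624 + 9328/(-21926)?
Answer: -239433147856/269749693 ≈ -887.61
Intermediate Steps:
L(Y, j) = -3 + Y + 265*j (L(Y, j) = -3 + (265*j + Y) = -3 + (Y + 265*j) = -3 + Y + 265*j)
P = 269749693/313804912 (P = 36783*(1/28624) + 9328*(-1/21926) = 36783/28624 - 4664/10963 = 269749693/313804912 ≈ 0.85961)
L((5 + 0)*7, B(-3, -13))/P = (-3 + (5 + 0)*7 + 265*(-3))/(269749693/313804912) = (-3 + 5*7 - 795)*(313804912/269749693) = (-3 + 35 - 795)*(313804912/269749693) = -763*313804912/269749693 = -239433147856/269749693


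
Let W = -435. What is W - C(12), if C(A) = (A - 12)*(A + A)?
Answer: -435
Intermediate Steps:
C(A) = 2*A*(-12 + A) (C(A) = (-12 + A)*(2*A) = 2*A*(-12 + A))
W - C(12) = -435 - 2*12*(-12 + 12) = -435 - 2*12*0 = -435 - 1*0 = -435 + 0 = -435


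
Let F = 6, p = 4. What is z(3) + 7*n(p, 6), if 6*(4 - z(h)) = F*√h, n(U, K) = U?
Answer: 32 - √3 ≈ 30.268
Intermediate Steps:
z(h) = 4 - √h
z(3) + 7*n(p, 6) = (4 - √3) + 7*4 = (4 - √3) + 28 = 32 - √3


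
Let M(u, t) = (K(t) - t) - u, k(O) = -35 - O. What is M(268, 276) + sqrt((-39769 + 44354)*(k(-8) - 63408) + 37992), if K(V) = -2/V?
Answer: -75073/138 + 3*I*sqrt(32312387) ≈ -544.01 + 17053.0*I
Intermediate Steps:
M(u, t) = -t - u - 2/t (M(u, t) = (-2/t - t) - u = (-t - 2/t) - u = -t - u - 2/t)
M(268, 276) + sqrt((-39769 + 44354)*(k(-8) - 63408) + 37992) = (-1*276 - 1*268 - 2/276) + sqrt((-39769 + 44354)*((-35 - 1*(-8)) - 63408) + 37992) = (-276 - 268 - 2*1/276) + sqrt(4585*((-35 + 8) - 63408) + 37992) = (-276 - 268 - 1/138) + sqrt(4585*(-27 - 63408) + 37992) = -75073/138 + sqrt(4585*(-63435) + 37992) = -75073/138 + sqrt(-290849475 + 37992) = -75073/138 + sqrt(-290811483) = -75073/138 + 3*I*sqrt(32312387)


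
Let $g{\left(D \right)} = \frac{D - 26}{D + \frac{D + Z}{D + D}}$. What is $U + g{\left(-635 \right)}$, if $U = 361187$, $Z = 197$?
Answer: $\frac{145560947857}{403006} \approx 3.6119 \cdot 10^{5}$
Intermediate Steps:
$g{\left(D \right)} = \frac{-26 + D}{D + \frac{197 + D}{2 D}}$ ($g{\left(D \right)} = \frac{D - 26}{D + \frac{D + 197}{D + D}} = \frac{-26 + D}{D + \frac{197 + D}{2 D}}$)
$U + g{\left(-635 \right)} = 361187 + 2 \left(-635\right) \frac{1}{197 - 635 + 2 \left(-635\right)^{2}} \left(-26 - 635\right) = 361187 + 2 \left(-635\right) \frac{1}{197 - 635 + 2 \cdot 403225} \left(-661\right) = 361187 + 2 \left(-635\right) \frac{1}{197 - 635 + 806450} \left(-661\right) = 361187 + 2 \left(-635\right) \frac{1}{806012} \left(-661\right) = 361187 + \frac{419735}{403006} = \frac{145560947857}{403006}$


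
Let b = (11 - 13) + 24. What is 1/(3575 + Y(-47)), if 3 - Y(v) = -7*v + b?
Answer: 1/3227 ≈ 0.00030989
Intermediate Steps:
b = 22 (b = -2 + 24 = 22)
Y(v) = -19 + 7*v (Y(v) = 3 - (-7*v + 22) = 3 - (22 - 7*v) = 3 + (-22 + 7*v) = -19 + 7*v)
1/(3575 + Y(-47)) = 1/(3575 + (-19 + 7*(-47))) = 1/(3575 + (-19 - 329)) = 1/(3575 - 348) = 1/3227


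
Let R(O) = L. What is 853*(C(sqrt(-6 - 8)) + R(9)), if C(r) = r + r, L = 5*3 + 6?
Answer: 17913 + 1706*I*sqrt(14) ≈ 17913.0 + 6383.3*I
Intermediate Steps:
L = 21 (L = 15 + 6 = 21)
R(O) = 21
C(r) = 2*r
853*(C(sqrt(-6 - 8)) + R(9)) = 853*(2*sqrt(-6 - 8) + 21) = 853*(2*sqrt(-14) + 21) = 853*(2*(I*sqrt(14)) + 21) = 853*(2*I*sqrt(14) + 21) = 853*(21 + 2*I*sqrt(14)) = 17913 + 1706*I*sqrt(14)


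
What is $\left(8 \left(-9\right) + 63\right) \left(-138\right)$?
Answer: $1242$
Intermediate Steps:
$\left(8 \left(-9\right) + 63\right) \left(-138\right) = \left(-72 + 63\right) \left(-138\right) = \left(-9\right) \left(-138\right) = 1242$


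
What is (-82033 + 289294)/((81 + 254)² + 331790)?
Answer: 23029/49335 ≈ 0.46679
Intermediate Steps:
(-82033 + 289294)/((81 + 254)² + 331790) = 207261/(335² + 331790) = 207261/(112225 + 331790) = 207261/444015 = 207261*(1/444015) = 23029/49335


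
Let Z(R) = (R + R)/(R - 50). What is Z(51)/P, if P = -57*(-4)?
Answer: 17/38 ≈ 0.44737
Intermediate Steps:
Z(R) = 2*R/(-50 + R) (Z(R) = (2*R)/(-50 + R) = 2*R/(-50 + R))
P = 228
Z(51)/P = (2*51/(-50 + 51))/228 = (2*51/1)*(1/228) = (2*51*1)*(1/228) = 102*(1/228) = 17/38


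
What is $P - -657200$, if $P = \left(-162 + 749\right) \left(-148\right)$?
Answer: $570324$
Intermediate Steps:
$P = -86876$ ($P = 587 \left(-148\right) = -86876$)
$P - -657200 = -86876 - -657200 = -86876 + 657200 = 570324$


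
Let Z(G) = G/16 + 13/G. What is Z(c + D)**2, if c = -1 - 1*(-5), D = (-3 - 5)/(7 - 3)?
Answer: 2809/64 ≈ 43.891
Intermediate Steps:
D = -2 (D = -8/4 = -8*1/4 = -2)
c = 4 (c = -1 + 5 = 4)
Z(G) = 13/G + G/16 (Z(G) = G*(1/16) + 13/G = G/16 + 13/G = 13/G + G/16)
Z(c + D)**2 = (13/(4 - 2) + (4 - 2)/16)**2 = (13/2 + (1/16)*2)**2 = (13*(1/2) + 1/8)**2 = (13/2 + 1/8)**2 = (53/8)**2 = 2809/64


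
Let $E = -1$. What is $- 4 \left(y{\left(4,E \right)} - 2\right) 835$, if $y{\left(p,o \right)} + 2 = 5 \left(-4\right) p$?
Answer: $280560$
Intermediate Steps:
$y{\left(p,o \right)} = -2 - 20 p$ ($y{\left(p,o \right)} = -2 + 5 \left(-4\right) p = -2 - 20 p$)
$- 4 \left(y{\left(4,E \right)} - 2\right) 835 = - 4 \left(\left(-2 - 80\right) - 2\right) 835 = - 4 \left(-82 - 2\right) 835 = \left(-4\right) \left(-84\right) 835 = 336 \cdot 835 = 280560$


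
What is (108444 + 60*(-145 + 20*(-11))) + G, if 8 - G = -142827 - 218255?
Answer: 447634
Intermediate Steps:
G = 361090 (G = 8 - (-142827 - 218255) = 8 - 1*(-361082) = 8 + 361082 = 361090)
(108444 + 60*(-145 + 20*(-11))) + G = (108444 + 60*(-145 + 20*(-11))) + 361090 = (108444 + 60*(-145 - 220)) + 361090 = (108444 + 60*(-365)) + 361090 = (108444 - 21900) + 361090 = 86544 + 361090 = 447634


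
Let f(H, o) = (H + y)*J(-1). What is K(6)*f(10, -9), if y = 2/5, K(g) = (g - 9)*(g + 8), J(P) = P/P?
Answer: -2184/5 ≈ -436.80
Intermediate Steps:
J(P) = 1
K(g) = (-9 + g)*(8 + g)
y = ⅖ (y = 2*(⅕) = ⅖ ≈ 0.40000)
f(H, o) = ⅖ + H (f(H, o) = (H + ⅖)*1 = (⅖ + H)*1 = ⅖ + H)
K(6)*f(10, -9) = (-72 + 6² - 1*6)*(⅖ + 10) = (-72 + 36 - 6)*(52/5) = -42*52/5 = -2184/5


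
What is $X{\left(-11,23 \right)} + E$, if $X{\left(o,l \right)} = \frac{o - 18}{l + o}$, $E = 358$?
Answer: $\frac{4267}{12} \approx 355.58$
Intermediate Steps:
$X{\left(o,l \right)} = \frac{-18 + o}{l + o}$
$X{\left(-11,23 \right)} + E = \frac{-18 - 11}{23 - 11} + 358 = \frac{1}{12} \left(-29\right) + 358 = - \frac{29}{12} + 358 = \frac{4267}{12}$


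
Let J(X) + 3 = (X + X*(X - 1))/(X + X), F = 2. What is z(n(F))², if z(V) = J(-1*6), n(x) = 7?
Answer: 36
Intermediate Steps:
J(X) = -3 + (X + X*(-1 + X))/(2*X) (J(X) = -3 + (X + X*(X - 1))/(X + X) = -3 + (X + X*(-1 + X))/((2*X)) = -3 + (X + X*(-1 + X))*(1/(2*X)) = -3 + (X + X*(-1 + X))/(2*X))
z(V) = -6 (z(V) = -3 + (-1*6)/2 = -3 + (½)*(-6) = -3 - 3 = -6)
z(n(F))² = (-6)² = 36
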